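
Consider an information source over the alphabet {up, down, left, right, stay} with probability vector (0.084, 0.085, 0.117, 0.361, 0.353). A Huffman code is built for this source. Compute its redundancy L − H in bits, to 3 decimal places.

0.068 bits

Entropy H = −Σ p log₂ p ≈ 2.0256 bits.
Huffman merges: 21/250+17/200→169/1000; 117/1000+169/1000→143/500; 143/500+353/1000→639/1000; 361/1000+639/1000→1. L = 1047/500 ≈ 2.0940.
L − H = 2.0940 − 2.0256 = 0.068 bits.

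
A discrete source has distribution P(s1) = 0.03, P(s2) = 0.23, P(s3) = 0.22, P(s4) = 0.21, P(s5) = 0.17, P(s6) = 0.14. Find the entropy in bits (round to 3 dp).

2.425 bits

H = −Σ pᵢ log₂ pᵢ.
−0.03·log₂(0.03) = 0.1518
−0.23·log₂(0.23) = 0.4877
−0.22·log₂(0.22) = 0.4806
−0.21·log₂(0.21) = 0.4728
−0.17·log₂(0.17) = 0.4346
−0.14·log₂(0.14) = 0.3971
Sum ≈ 2.4245 → 2.425 bits.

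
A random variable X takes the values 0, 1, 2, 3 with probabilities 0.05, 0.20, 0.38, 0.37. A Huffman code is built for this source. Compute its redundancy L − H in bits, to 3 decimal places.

0.128 bits

Entropy H = −Σ p log₂ p ≈ 1.7417 bits.
Huffman merges: 1/20+1/5→1/4; 1/4+37/100→31/50; 19/50+31/50→1. L = 187/100 ≈ 1.8700.
L − H = 1.8700 − 1.7417 = 0.128 bits.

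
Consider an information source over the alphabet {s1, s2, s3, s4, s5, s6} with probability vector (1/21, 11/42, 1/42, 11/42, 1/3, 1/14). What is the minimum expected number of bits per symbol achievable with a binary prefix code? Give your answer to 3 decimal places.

Repeatedly combine the two least-probable nodes; the expected code length is the sum of the merged weights.
merge 1/42 + 1/21 → 1/14
merge 1/14 + 1/14 → 1/7
merge 1/7 + 11/42 → 17/42
merge 11/42 + 1/3 → 25/42
merge 17/42 + 25/42 → 1
L = 1/14 + 1/7 + 17/42 + 25/42 + 1 = 31/14 ≈ 2.214 bits/symbol.

2.214 bits/symbol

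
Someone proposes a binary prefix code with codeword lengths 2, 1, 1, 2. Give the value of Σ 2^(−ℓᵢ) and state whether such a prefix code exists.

1.5; no

With common denominator 2^2 = 4: Σ 2^(−ℓᵢ) = 1/4 + 2/4 + 2/4 + 1/4 = 6/4 = 1.5.
Kraft's inequality requires Σ ≤ 1; here Σ = 1.5 > 1, so no such prefix code exists.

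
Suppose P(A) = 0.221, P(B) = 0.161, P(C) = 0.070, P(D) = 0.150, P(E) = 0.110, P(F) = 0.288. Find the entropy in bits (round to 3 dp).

H = −Σ pᵢ log₂ pᵢ.
−0.221·log₂(0.221) = 0.4813
−0.161·log₂(0.161) = 0.4242
−0.070·log₂(0.070) = 0.2686
−0.150·log₂(0.150) = 0.4105
−0.110·log₂(0.110) = 0.3503
−0.288·log₂(0.288) = 0.5172
Sum ≈ 2.4521 → 2.452 bits.

2.452 bits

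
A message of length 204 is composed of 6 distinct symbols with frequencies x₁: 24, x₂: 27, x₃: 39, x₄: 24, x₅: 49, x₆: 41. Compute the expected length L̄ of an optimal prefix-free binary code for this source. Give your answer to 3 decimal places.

2.559 bits/symbol

Probabilities are the counts divided by 204.
Repeatedly combine the two least-probable nodes; the expected code length is the sum of the merged weights.
merge 2/17 + 2/17 → 4/17
merge 9/68 + 13/68 → 11/34
merge 41/204 + 4/17 → 89/204
merge 49/204 + 11/34 → 115/204
merge 89/204 + 115/204 → 1
L = 4/17 + 11/34 + 89/204 + 115/204 + 1 = 87/34 ≈ 2.559 bits/symbol.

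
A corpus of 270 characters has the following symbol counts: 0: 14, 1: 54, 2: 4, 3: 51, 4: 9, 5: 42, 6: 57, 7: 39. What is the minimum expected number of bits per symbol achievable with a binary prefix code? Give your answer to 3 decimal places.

2.737 bits/symbol

Probabilities are the counts divided by 270.
Repeatedly combine the two least-probable nodes; the expected code length is the sum of the merged weights.
merge 2/135 + 1/30 → 13/270
merge 13/270 + 7/135 → 1/10
merge 1/10 + 13/90 → 11/45
merge 7/45 + 17/90 → 31/90
merge 1/5 + 19/90 → 37/90
merge 11/45 + 31/90 → 53/90
merge 37/90 + 53/90 → 1
L = 13/270 + 1/10 + 11/45 + 31/90 + 37/90 + 53/90 + 1 = 739/270 ≈ 2.737 bits/symbol.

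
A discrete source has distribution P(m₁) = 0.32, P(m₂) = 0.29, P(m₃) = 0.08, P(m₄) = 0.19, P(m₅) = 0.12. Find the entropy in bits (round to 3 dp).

2.158 bits

H = −Σ pᵢ log₂ pᵢ.
−0.32·log₂(0.32) = 0.5260
−0.29·log₂(0.29) = 0.5179
−0.08·log₂(0.08) = 0.2915
−0.19·log₂(0.19) = 0.4552
−0.12·log₂(0.12) = 0.3671
Sum ≈ 2.1577 → 2.158 bits.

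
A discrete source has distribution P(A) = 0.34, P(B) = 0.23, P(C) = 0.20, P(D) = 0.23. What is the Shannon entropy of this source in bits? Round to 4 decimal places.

H = −Σ pᵢ log₂ pᵢ.
−0.34·log₂(0.34) = 0.5292
−0.23·log₂(0.23) = 0.4877
−0.20·log₂(0.20) = 0.4644
−0.23·log₂(0.23) = 0.4877
Sum ≈ 1.9689 → 1.9689 bits.

1.9689 bits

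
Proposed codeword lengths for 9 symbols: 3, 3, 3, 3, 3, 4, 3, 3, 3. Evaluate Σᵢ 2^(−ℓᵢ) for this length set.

With common denominator 2^4 = 16: Σ 2^(−ℓᵢ) = 2/16 + 2/16 + 2/16 + 2/16 + 2/16 + 1/16 + 2/16 + 2/16 + 2/16 = 17/16 = 1.0625.

1.0625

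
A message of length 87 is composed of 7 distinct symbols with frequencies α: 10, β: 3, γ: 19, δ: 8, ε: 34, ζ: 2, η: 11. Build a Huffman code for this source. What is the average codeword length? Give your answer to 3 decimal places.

Probabilities are the counts divided by 87.
Repeatedly combine the two least-probable nodes; the expected code length is the sum of the merged weights.
merge 2/87 + 1/29 → 5/87
merge 5/87 + 8/87 → 13/87
merge 10/87 + 11/87 → 7/29
merge 13/87 + 19/87 → 32/87
merge 7/29 + 32/87 → 53/87
merge 34/87 + 53/87 → 1
L = 5/87 + 13/87 + 7/29 + 32/87 + 53/87 + 1 = 211/87 ≈ 2.425 bits/symbol.

2.425 bits/symbol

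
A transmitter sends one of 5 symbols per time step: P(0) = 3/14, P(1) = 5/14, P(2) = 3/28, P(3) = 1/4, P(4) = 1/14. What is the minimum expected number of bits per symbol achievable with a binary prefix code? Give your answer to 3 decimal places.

2.179 bits/symbol

Repeatedly combine the two least-probable nodes; the expected code length is the sum of the merged weights.
merge 1/14 + 3/28 → 5/28
merge 5/28 + 3/14 → 11/28
merge 1/4 + 5/14 → 17/28
merge 11/28 + 17/28 → 1
L = 5/28 + 11/28 + 17/28 + 1 = 61/28 ≈ 2.179 bits/symbol.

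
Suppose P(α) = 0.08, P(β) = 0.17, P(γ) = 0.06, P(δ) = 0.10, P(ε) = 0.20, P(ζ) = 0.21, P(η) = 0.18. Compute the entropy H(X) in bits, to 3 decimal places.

H = −Σ pᵢ log₂ pᵢ.
−0.08·log₂(0.08) = 0.2915
−0.17·log₂(0.17) = 0.4346
−0.06·log₂(0.06) = 0.2435
−0.10·log₂(0.10) = 0.3322
−0.20·log₂(0.20) = 0.4644
−0.21·log₂(0.21) = 0.4728
−0.18·log₂(0.18) = 0.4453
Sum ≈ 2.6843 → 2.684 bits.

2.684 bits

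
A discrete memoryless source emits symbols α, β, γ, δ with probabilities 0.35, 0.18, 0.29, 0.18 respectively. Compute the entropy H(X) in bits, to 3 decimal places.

1.939 bits

H = −Σ pᵢ log₂ pᵢ.
−0.35·log₂(0.35) = 0.5301
−0.18·log₂(0.18) = 0.4453
−0.29·log₂(0.29) = 0.5179
−0.18·log₂(0.18) = 0.4453
Sum ≈ 1.9386 → 1.939 bits.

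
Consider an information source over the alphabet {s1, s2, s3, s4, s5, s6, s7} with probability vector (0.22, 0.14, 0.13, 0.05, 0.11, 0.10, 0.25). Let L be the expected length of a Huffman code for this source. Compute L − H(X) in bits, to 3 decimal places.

0.021 bits

Entropy H = −Σ p log₂ p ≈ 2.6589 bits.
Huffman merges: 1/20+1/10→3/20; 11/100+13/100→6/25; 7/50+3/20→29/100; 11/50+6/25→23/50; 1/4+29/100→27/50; 23/50+27/50→1. L = 67/25 ≈ 2.6800.
L − H = 2.6800 − 2.6589 = 0.021 bits.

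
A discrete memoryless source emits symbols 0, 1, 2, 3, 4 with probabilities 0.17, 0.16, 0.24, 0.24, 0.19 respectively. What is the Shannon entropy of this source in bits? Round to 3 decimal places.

2.301 bits

H = −Σ pᵢ log₂ pᵢ.
−0.17·log₂(0.17) = 0.4346
−0.16·log₂(0.16) = 0.4230
−0.24·log₂(0.24) = 0.4941
−0.24·log₂(0.24) = 0.4941
−0.19·log₂(0.19) = 0.4552
Sum ≈ 2.3011 → 2.301 bits.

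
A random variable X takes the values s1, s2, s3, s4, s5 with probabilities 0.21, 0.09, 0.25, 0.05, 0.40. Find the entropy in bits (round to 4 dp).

2.0303 bits

H = −Σ pᵢ log₂ pᵢ.
−0.21·log₂(0.21) = 0.4728
−0.09·log₂(0.09) = 0.3127
−0.25·log₂(0.25) = 0.5000
−0.05·log₂(0.05) = 0.2161
−0.40·log₂(0.40) = 0.5288
Sum ≈ 2.0303 → 2.0303 bits.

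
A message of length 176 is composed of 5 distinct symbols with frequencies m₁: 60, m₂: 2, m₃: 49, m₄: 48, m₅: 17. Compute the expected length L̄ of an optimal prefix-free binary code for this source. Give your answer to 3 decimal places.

2.108 bits/symbol

Probabilities are the counts divided by 176.
Repeatedly combine the two least-probable nodes; the expected code length is the sum of the merged weights.
merge 1/88 + 17/176 → 19/176
merge 19/176 + 3/11 → 67/176
merge 49/176 + 15/44 → 109/176
merge 67/176 + 109/176 → 1
L = 19/176 + 67/176 + 109/176 + 1 = 371/176 ≈ 2.108 bits/symbol.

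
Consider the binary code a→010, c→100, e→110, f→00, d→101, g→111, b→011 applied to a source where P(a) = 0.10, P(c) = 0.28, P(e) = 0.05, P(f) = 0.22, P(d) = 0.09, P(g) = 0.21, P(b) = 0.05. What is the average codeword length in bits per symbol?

L̄ = Σ pᵢ·ℓᵢ = 0.10·3 + 0.28·3 + 0.05·3 + 0.22·2 + 0.09·3 + 0.21·3 + 0.05·3 = 2.78 bits/symbol.

2.78 bits/symbol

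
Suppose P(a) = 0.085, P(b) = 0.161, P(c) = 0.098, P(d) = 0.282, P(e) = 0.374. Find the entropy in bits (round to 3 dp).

H = −Σ pᵢ log₂ pᵢ.
−0.085·log₂(0.085) = 0.3023
−0.161·log₂(0.161) = 0.4242
−0.098·log₂(0.098) = 0.3284
−0.282·log₂(0.282) = 0.5150
−0.374·log₂(0.374) = 0.5307
Sum ≈ 2.1006 → 2.101 bits.

2.101 bits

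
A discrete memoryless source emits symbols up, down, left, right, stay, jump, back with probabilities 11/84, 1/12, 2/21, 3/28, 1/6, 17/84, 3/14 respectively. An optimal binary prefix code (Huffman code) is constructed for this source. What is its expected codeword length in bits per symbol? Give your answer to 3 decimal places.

2.762 bits/symbol

Repeatedly combine the two least-probable nodes; the expected code length is the sum of the merged weights.
merge 1/12 + 2/21 → 5/28
merge 3/28 + 11/84 → 5/21
merge 1/6 + 5/28 → 29/84
merge 17/84 + 3/14 → 5/12
merge 5/21 + 29/84 → 7/12
merge 5/12 + 7/12 → 1
L = 5/28 + 5/21 + 29/84 + 5/12 + 7/12 + 1 = 58/21 ≈ 2.762 bits/symbol.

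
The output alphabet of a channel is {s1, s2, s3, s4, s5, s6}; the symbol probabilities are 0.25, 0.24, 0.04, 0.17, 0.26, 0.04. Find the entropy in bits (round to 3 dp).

2.306 bits

H = −Σ pᵢ log₂ pᵢ.
−0.25·log₂(0.25) = 0.5000
−0.24·log₂(0.24) = 0.4941
−0.04·log₂(0.04) = 0.1858
−0.17·log₂(0.17) = 0.4346
−0.26·log₂(0.26) = 0.5053
−0.04·log₂(0.04) = 0.1858
Sum ≈ 2.3055 → 2.306 bits.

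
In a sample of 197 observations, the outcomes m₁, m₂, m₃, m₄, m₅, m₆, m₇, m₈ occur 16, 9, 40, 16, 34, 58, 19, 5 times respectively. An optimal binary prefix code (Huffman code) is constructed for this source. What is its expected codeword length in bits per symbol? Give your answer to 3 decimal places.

2.726 bits/symbol

Probabilities are the counts divided by 197.
Repeatedly combine the two least-probable nodes; the expected code length is the sum of the merged weights.
merge 5/197 + 9/197 → 14/197
merge 14/197 + 16/197 → 30/197
merge 16/197 + 19/197 → 35/197
merge 30/197 + 34/197 → 64/197
merge 35/197 + 40/197 → 75/197
merge 58/197 + 64/197 → 122/197
merge 75/197 + 122/197 → 1
L = 14/197 + 30/197 + 35/197 + 64/197 + 75/197 + 122/197 + 1 = 537/197 ≈ 2.726 bits/symbol.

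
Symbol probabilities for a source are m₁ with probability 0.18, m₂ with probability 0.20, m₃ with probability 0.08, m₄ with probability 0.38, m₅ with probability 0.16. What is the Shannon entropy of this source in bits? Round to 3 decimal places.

H = −Σ pᵢ log₂ pᵢ.
−0.18·log₂(0.18) = 0.4453
−0.20·log₂(0.20) = 0.4644
−0.08·log₂(0.08) = 0.2915
−0.38·log₂(0.38) = 0.5305
−0.16·log₂(0.16) = 0.4230
Sum ≈ 2.1547 → 2.155 bits.

2.155 bits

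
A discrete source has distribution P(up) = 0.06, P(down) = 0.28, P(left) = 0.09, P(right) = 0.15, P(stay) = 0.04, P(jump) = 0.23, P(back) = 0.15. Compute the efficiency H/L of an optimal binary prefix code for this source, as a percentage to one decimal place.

99.0%

Entropy H = −Σ p log₂ p ≈ 2.5649 bits.
Huffman merges: 1/25+3/50→1/10; 9/100+1/10→19/100; 3/20+3/20→3/10; 19/100+23/100→21/50; 7/25+3/10→29/50; 21/50+29/50→1. L = 259/100 ≈ 2.5900.
Efficiency = H/L = 2.5649/2.5900 = 99.0%.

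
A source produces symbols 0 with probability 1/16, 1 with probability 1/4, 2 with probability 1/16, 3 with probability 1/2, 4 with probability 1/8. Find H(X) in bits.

1.875 bits

Each probability is a power of 1/2, so log₂(1/p) is an integer.
H = Σ p·log₂(1/p) = 1/16·4 + 1/4·2 + 1/16·4 + 1/2·1 + 1/8·3 = 1.875 bits.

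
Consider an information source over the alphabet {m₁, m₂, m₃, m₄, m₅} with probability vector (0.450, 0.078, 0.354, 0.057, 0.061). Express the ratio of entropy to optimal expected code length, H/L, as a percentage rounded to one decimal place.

97.5%

Entropy H = −Σ p log₂ p ≈ 1.8175 bits.
Huffman merges: 57/1000+61/1000→59/500; 39/500+59/500→49/250; 49/250+177/500→11/20; 9/20+11/20→1. L = 233/125 ≈ 1.8640.
Efficiency = H/L = 1.8175/1.8640 = 97.5%.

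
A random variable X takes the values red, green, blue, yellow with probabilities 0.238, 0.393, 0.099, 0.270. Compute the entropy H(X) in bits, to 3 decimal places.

1.863 bits

H = −Σ pᵢ log₂ pᵢ.
−0.238·log₂(0.238) = 0.4929
−0.393·log₂(0.393) = 0.5295
−0.099·log₂(0.099) = 0.3303
−0.270·log₂(0.270) = 0.5100
Sum ≈ 1.8627 → 1.863 bits.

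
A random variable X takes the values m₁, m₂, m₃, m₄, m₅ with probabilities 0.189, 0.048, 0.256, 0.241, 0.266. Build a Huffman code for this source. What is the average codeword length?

2.237 bits/symbol

Repeatedly combine the two least-probable nodes; the expected code length is the sum of the merged weights.
merge 6/125 + 189/1000 → 237/1000
merge 237/1000 + 241/1000 → 239/500
merge 32/125 + 133/500 → 261/500
merge 239/500 + 261/500 → 1
L = 237/1000 + 239/500 + 261/500 + 1 = 2237/1000 = 2.237 bits/symbol.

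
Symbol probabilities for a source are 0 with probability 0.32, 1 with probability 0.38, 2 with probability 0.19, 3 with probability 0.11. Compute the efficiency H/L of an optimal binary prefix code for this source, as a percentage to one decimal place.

97.0%

Entropy H = −Σ p log₂ p ≈ 1.8620 bits.
Huffman merges: 11/100+19/100→3/10; 3/10+8/25→31/50; 19/50+31/50→1. L = 48/25 ≈ 1.9200.
Efficiency = H/L = 1.8620/1.9200 = 97.0%.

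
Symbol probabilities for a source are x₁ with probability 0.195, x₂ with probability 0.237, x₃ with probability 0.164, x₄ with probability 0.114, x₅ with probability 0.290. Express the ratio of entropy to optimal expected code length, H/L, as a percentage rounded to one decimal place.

Entropy H = −Σ p log₂ p ≈ 2.2550 bits.
Huffman merges: 57/500+41/250→139/500; 39/200+237/1000→54/125; 139/500+29/100→71/125; 54/125+71/125→1. L = 1139/500 ≈ 2.2780.
Efficiency = H/L = 2.2550/2.2780 = 99.0%.

99.0%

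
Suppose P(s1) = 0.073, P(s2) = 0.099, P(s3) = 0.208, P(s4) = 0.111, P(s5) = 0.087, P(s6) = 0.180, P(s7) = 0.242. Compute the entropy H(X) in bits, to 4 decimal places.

H = −Σ pᵢ log₂ pᵢ.
−0.073·log₂(0.073) = 0.2756
−0.099·log₂(0.099) = 0.3303
−0.208·log₂(0.208) = 0.4712
−0.111·log₂(0.111) = 0.3520
−0.087·log₂(0.087) = 0.3065
−0.180·log₂(0.180) = 0.4453
−0.242·log₂(0.242) = 0.4954
Sum ≈ 2.6763 → 2.6763 bits.

2.6763 bits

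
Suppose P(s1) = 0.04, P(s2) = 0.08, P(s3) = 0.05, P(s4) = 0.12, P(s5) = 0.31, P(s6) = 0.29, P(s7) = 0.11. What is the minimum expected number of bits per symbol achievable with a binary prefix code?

2.49 bits/symbol

Repeatedly combine the two least-probable nodes; the expected code length is the sum of the merged weights.
merge 1/25 + 1/20 → 9/100
merge 2/25 + 9/100 → 17/100
merge 11/100 + 3/25 → 23/100
merge 17/100 + 23/100 → 2/5
merge 29/100 + 31/100 → 3/5
merge 2/5 + 3/5 → 1
L = 9/100 + 17/100 + 23/100 + 2/5 + 3/5 + 1 = 249/100 = 2.49 bits/symbol.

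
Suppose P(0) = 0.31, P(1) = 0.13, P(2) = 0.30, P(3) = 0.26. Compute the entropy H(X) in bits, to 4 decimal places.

1.9328 bits

H = −Σ pᵢ log₂ pᵢ.
−0.31·log₂(0.31) = 0.5238
−0.13·log₂(0.13) = 0.3826
−0.30·log₂(0.30) = 0.5211
−0.26·log₂(0.26) = 0.5053
Sum ≈ 1.9328 → 1.9328 bits.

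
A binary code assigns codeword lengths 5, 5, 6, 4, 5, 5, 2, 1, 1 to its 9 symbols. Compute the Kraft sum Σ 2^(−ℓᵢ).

1.453125

With common denominator 2^6 = 64: Σ 2^(−ℓᵢ) = 2/64 + 2/64 + 1/64 + 4/64 + 2/64 + 2/64 + 16/64 + 32/64 + 32/64 = 93/64 = 1.453125.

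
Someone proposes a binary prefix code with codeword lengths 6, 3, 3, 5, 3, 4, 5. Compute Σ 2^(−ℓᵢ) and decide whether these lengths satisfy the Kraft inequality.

0.515625; yes

With common denominator 2^6 = 64: Σ 2^(−ℓᵢ) = 1/64 + 8/64 + 8/64 + 2/64 + 8/64 + 4/64 + 2/64 = 33/64 = 0.515625.
Kraft's inequality requires Σ ≤ 1; here Σ = 0.515625 ≤ 1, so such a prefix code exists.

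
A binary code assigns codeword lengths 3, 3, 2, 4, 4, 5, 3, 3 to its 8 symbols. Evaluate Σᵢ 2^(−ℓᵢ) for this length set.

0.90625

With common denominator 2^5 = 32: Σ 2^(−ℓᵢ) = 4/32 + 4/32 + 8/32 + 2/32 + 2/32 + 1/32 + 4/32 + 4/32 = 29/32 = 0.90625.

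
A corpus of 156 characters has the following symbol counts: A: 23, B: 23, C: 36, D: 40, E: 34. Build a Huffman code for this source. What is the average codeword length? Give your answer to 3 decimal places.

2.295 bits/symbol

Probabilities are the counts divided by 156.
Repeatedly combine the two least-probable nodes; the expected code length is the sum of the merged weights.
merge 23/156 + 23/156 → 23/78
merge 17/78 + 3/13 → 35/78
merge 10/39 + 23/78 → 43/78
merge 35/78 + 43/78 → 1
L = 23/78 + 35/78 + 43/78 + 1 = 179/78 ≈ 2.295 bits/symbol.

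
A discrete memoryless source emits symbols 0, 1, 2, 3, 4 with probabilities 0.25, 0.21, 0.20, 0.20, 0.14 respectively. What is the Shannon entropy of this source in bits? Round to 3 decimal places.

2.299 bits

H = −Σ pᵢ log₂ pᵢ.
−0.25·log₂(0.25) = 0.5000
−0.21·log₂(0.21) = 0.4728
−0.20·log₂(0.20) = 0.4644
−0.20·log₂(0.20) = 0.4644
−0.14·log₂(0.14) = 0.3971
Sum ≈ 2.2987 → 2.299 bits.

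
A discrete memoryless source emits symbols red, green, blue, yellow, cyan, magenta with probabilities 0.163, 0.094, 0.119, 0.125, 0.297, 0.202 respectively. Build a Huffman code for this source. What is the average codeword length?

Repeatedly combine the two least-probable nodes; the expected code length is the sum of the merged weights.
merge 47/500 + 119/1000 → 213/1000
merge 1/8 + 163/1000 → 36/125
merge 101/500 + 213/1000 → 83/200
merge 36/125 + 297/1000 → 117/200
merge 83/200 + 117/200 → 1
L = 213/1000 + 36/125 + 83/200 + 117/200 + 1 = 2501/1000 = 2.501 bits/symbol.

2.501 bits/symbol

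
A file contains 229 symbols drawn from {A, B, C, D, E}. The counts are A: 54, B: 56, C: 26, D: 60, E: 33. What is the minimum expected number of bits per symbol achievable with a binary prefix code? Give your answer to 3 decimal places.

Probabilities are the counts divided by 229.
Repeatedly combine the two least-probable nodes; the expected code length is the sum of the merged weights.
merge 26/229 + 33/229 → 59/229
merge 54/229 + 56/229 → 110/229
merge 59/229 + 60/229 → 119/229
merge 110/229 + 119/229 → 1
L = 59/229 + 110/229 + 119/229 + 1 = 517/229 ≈ 2.258 bits/symbol.

2.258 bits/symbol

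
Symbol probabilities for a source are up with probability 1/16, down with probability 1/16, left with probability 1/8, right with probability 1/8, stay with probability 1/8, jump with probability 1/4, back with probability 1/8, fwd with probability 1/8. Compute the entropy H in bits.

Each probability is a power of 1/2, so log₂(1/p) is an integer.
H = Σ p·log₂(1/p) = 1/16·4 + 1/16·4 + 1/8·3 + 1/8·3 + 1/8·3 + 1/4·2 + 1/8·3 + 1/8·3 = 2.875 bits.

2.875 bits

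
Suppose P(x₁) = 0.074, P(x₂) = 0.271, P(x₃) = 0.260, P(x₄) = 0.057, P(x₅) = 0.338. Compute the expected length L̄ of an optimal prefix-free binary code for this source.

2.131 bits/symbol

Repeatedly combine the two least-probable nodes; the expected code length is the sum of the merged weights.
merge 57/1000 + 37/500 → 131/1000
merge 131/1000 + 13/50 → 391/1000
merge 271/1000 + 169/500 → 609/1000
merge 391/1000 + 609/1000 → 1
L = 131/1000 + 391/1000 + 609/1000 + 1 = 2131/1000 = 2.131 bits/symbol.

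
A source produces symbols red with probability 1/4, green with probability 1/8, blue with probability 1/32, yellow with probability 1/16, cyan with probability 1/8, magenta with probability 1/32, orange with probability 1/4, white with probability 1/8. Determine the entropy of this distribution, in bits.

Each probability is a power of 1/2, so log₂(1/p) is an integer.
H = Σ p·log₂(1/p) = 1/4·2 + 1/8·3 + 1/32·5 + 1/16·4 + 1/8·3 + 1/32·5 + 1/4·2 + 1/8·3 = 2.6875 bits.

2.6875 bits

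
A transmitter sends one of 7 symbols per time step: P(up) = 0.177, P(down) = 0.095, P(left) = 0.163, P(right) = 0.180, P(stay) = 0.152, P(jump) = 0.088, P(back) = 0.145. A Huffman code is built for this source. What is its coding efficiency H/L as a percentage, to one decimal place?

98.0%

Entropy H = −Σ p log₂ p ≈ 2.7623 bits.
Huffman merges: 11/125+19/200→183/1000; 29/200+19/125→297/1000; 163/1000+177/1000→17/50; 9/50+183/1000→363/1000; 297/1000+17/50→637/1000; 363/1000+637/1000→1. L = 141/50 ≈ 2.8200.
Efficiency = H/L = 2.7623/2.8200 = 98.0%.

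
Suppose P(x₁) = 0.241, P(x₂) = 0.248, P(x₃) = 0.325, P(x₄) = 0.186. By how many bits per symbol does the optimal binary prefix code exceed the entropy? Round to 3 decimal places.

Entropy H = −Σ p log₂ p ≈ 1.9720 bits.
Huffman merges: 93/500+241/1000→427/1000; 31/125+13/40→573/1000; 427/1000+573/1000→1. L = 2 ≈ 2.0000.
L − H = 2.0000 − 1.9720 = 0.028 bits.

0.028 bits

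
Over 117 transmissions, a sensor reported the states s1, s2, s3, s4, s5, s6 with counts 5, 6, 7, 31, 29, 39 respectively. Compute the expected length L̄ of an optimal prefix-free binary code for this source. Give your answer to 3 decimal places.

Probabilities are the counts divided by 117.
Repeatedly combine the two least-probable nodes; the expected code length is the sum of the merged weights.
merge 5/117 + 2/39 → 11/117
merge 7/117 + 11/117 → 2/13
merge 2/13 + 29/117 → 47/117
merge 31/117 + 1/3 → 70/117
merge 47/117 + 70/117 → 1
L = 11/117 + 2/13 + 47/117 + 70/117 + 1 = 263/117 ≈ 2.248 bits/symbol.

2.248 bits/symbol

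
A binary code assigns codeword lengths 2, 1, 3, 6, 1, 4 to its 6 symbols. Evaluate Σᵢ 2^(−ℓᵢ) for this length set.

1.453125

With common denominator 2^6 = 64: Σ 2^(−ℓᵢ) = 16/64 + 32/64 + 8/64 + 1/64 + 32/64 + 4/64 = 93/64 = 1.453125.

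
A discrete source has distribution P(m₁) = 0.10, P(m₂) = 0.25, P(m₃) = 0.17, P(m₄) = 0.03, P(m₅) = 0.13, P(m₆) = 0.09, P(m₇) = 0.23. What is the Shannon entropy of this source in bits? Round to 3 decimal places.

2.602 bits

H = −Σ pᵢ log₂ pᵢ.
−0.10·log₂(0.10) = 0.3322
−0.25·log₂(0.25) = 0.5000
−0.17·log₂(0.17) = 0.4346
−0.03·log₂(0.03) = 0.1518
−0.13·log₂(0.13) = 0.3826
−0.09·log₂(0.09) = 0.3127
−0.23·log₂(0.23) = 0.4877
Sum ≈ 2.6015 → 2.602 bits.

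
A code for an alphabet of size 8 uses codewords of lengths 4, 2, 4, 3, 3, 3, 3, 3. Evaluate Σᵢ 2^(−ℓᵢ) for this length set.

1

With common denominator 2^4 = 16: Σ 2^(−ℓᵢ) = 1/16 + 4/16 + 1/16 + 2/16 + 2/16 + 2/16 + 2/16 + 2/16 = 16/16 = 1.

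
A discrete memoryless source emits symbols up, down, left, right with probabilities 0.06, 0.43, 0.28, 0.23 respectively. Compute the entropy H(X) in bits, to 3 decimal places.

H = −Σ pᵢ log₂ pᵢ.
−0.06·log₂(0.06) = 0.2435
−0.43·log₂(0.43) = 0.5236
−0.28·log₂(0.28) = 0.5142
−0.23·log₂(0.23) = 0.4877
Sum ≈ 1.7690 → 1.769 bits.

1.769 bits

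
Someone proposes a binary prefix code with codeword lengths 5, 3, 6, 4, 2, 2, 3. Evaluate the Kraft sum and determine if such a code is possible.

0.859375; yes

With common denominator 2^6 = 64: Σ 2^(−ℓᵢ) = 2/64 + 8/64 + 1/64 + 4/64 + 16/64 + 16/64 + 8/64 = 55/64 = 0.859375.
Kraft's inequality requires Σ ≤ 1; here Σ = 0.859375 ≤ 1, so such a prefix code exists.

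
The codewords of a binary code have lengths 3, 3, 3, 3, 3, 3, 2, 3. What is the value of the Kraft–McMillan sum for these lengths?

With common denominator 2^3 = 8: Σ 2^(−ℓᵢ) = 1/8 + 1/8 + 1/8 + 1/8 + 1/8 + 1/8 + 2/8 + 1/8 = 9/8 = 1.125.

1.125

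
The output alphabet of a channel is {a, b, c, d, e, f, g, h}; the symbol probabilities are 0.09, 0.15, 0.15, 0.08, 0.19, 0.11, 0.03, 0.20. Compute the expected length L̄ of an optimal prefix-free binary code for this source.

Repeatedly combine the two least-probable nodes; the expected code length is the sum of the merged weights.
merge 3/100 + 2/25 → 11/100
merge 9/100 + 11/100 → 1/5
merge 11/100 + 3/20 → 13/50
merge 3/20 + 19/100 → 17/50
merge 1/5 + 1/5 → 2/5
merge 13/50 + 17/50 → 3/5
merge 2/5 + 3/5 → 1
L = 11/100 + 1/5 + 13/50 + 17/50 + 2/5 + 3/5 + 1 = 291/100 = 2.91 bits/symbol.

2.91 bits/symbol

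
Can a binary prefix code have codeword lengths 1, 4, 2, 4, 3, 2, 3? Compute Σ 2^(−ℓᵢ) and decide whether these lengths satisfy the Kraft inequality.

With common denominator 2^4 = 16: Σ 2^(−ℓᵢ) = 8/16 + 1/16 + 4/16 + 1/16 + 2/16 + 4/16 + 2/16 = 22/16 = 1.375.
Kraft's inequality requires Σ ≤ 1; here Σ = 1.375 > 1, so no such prefix code exists.

1.375; no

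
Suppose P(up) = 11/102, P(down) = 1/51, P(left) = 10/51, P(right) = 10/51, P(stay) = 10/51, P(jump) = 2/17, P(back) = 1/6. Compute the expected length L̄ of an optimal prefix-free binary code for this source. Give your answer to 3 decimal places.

Repeatedly combine the two least-probable nodes; the expected code length is the sum of the merged weights.
merge 1/51 + 11/102 → 13/102
merge 2/17 + 13/102 → 25/102
merge 1/6 + 10/51 → 37/102
merge 10/51 + 10/51 → 20/51
merge 25/102 + 37/102 → 31/51
merge 20/51 + 31/51 → 1
L = 13/102 + 25/102 + 37/102 + 20/51 + 31/51 + 1 = 93/34 ≈ 2.735 bits/symbol.

2.735 bits/symbol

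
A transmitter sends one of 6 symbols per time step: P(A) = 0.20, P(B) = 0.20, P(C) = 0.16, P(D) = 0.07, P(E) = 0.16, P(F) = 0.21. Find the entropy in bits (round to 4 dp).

2.5162 bits

H = −Σ pᵢ log₂ pᵢ.
−0.20·log₂(0.20) = 0.4644
−0.20·log₂(0.20) = 0.4644
−0.16·log₂(0.16) = 0.4230
−0.07·log₂(0.07) = 0.2686
−0.16·log₂(0.16) = 0.4230
−0.21·log₂(0.21) = 0.4728
Sum ≈ 2.5162 → 2.5162 bits.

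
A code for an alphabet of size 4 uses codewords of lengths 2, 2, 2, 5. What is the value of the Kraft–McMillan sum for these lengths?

0.78125

With common denominator 2^5 = 32: Σ 2^(−ℓᵢ) = 8/32 + 8/32 + 8/32 + 1/32 = 25/32 = 0.78125.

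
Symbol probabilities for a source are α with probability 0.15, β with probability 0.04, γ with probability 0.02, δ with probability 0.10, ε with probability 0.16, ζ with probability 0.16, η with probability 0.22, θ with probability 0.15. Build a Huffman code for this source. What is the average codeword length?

2.84 bits/symbol

Repeatedly combine the two least-probable nodes; the expected code length is the sum of the merged weights.
merge 1/50 + 1/25 → 3/50
merge 3/50 + 1/10 → 4/25
merge 3/20 + 3/20 → 3/10
merge 4/25 + 4/25 → 8/25
merge 4/25 + 11/50 → 19/50
merge 3/10 + 8/25 → 31/50
merge 19/50 + 31/50 → 1
L = 3/50 + 4/25 + 3/10 + 8/25 + 19/50 + 31/50 + 1 = 71/25 = 2.84 bits/symbol.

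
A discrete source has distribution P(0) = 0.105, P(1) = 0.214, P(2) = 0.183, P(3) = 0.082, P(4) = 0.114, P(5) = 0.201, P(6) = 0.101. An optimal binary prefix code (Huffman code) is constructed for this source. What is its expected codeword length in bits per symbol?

Repeatedly combine the two least-probable nodes; the expected code length is the sum of the merged weights.
merge 41/500 + 101/1000 → 183/1000
merge 21/200 + 57/500 → 219/1000
merge 183/1000 + 183/1000 → 183/500
merge 201/1000 + 107/500 → 83/200
merge 219/1000 + 183/500 → 117/200
merge 83/200 + 117/200 → 1
L = 183/1000 + 219/1000 + 183/500 + 83/200 + 117/200 + 1 = 346/125 = 2.768 bits/symbol.

2.768 bits/symbol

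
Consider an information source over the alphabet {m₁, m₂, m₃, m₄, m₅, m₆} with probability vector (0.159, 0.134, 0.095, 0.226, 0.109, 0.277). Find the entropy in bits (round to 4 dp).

2.4794 bits

H = −Σ pᵢ log₂ pᵢ.
−0.159·log₂(0.159) = 0.4218
−0.134·log₂(0.134) = 0.3886
−0.095·log₂(0.095) = 0.3226
−0.226·log₂(0.226) = 0.4849
−0.109·log₂(0.109) = 0.3485
−0.277·log₂(0.277) = 0.5130
Sum ≈ 2.4794 → 2.4794 bits.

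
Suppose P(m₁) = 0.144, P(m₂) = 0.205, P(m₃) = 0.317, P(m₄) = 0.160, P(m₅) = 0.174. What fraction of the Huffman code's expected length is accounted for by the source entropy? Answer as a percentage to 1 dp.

Entropy H = −Σ p log₂ p ≈ 2.2587 bits.
Huffman merges: 18/125+4/25→38/125; 87/500+41/200→379/1000; 38/125+317/1000→621/1000; 379/1000+621/1000→1. L = 288/125 ≈ 2.3040.
Efficiency = H/L = 2.2587/2.3040 = 98.0%.

98.0%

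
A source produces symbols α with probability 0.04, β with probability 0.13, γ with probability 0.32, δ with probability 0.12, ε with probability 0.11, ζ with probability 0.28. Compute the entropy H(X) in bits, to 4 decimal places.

2.3260 bits

H = −Σ pᵢ log₂ pᵢ.
−0.04·log₂(0.04) = 0.1858
−0.13·log₂(0.13) = 0.3826
−0.32·log₂(0.32) = 0.5260
−0.12·log₂(0.12) = 0.3671
−0.11·log₂(0.11) = 0.3503
−0.28·log₂(0.28) = 0.5142
Sum ≈ 2.3260 → 2.3260 bits.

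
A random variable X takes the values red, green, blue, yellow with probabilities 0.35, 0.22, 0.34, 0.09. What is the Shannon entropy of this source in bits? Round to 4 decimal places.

1.8525 bits

H = −Σ pᵢ log₂ pᵢ.
−0.35·log₂(0.35) = 0.5301
−0.22·log₂(0.22) = 0.4806
−0.34·log₂(0.34) = 0.5292
−0.09·log₂(0.09) = 0.3127
Sum ≈ 1.8525 → 1.8525 bits.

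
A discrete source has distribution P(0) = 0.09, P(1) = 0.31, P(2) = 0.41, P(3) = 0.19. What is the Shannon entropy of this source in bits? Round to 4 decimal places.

H = −Σ pᵢ log₂ pᵢ.
−0.09·log₂(0.09) = 0.3127
−0.31·log₂(0.31) = 0.5238
−0.41·log₂(0.41) = 0.5274
−0.19·log₂(0.19) = 0.4552
Sum ≈ 1.8191 → 1.8191 bits.

1.8191 bits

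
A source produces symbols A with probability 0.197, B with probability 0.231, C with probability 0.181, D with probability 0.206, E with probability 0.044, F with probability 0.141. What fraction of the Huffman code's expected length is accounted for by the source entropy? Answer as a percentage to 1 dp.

96.5%

Entropy H = −Σ p log₂ p ≈ 2.4627 bits.
Huffman merges: 11/250+141/1000→37/200; 181/1000+37/200→183/500; 197/1000+103/500→403/1000; 231/1000+183/500→597/1000; 403/1000+597/1000→1. L = 2551/1000 ≈ 2.5510.
Efficiency = H/L = 2.4627/2.5510 = 96.5%.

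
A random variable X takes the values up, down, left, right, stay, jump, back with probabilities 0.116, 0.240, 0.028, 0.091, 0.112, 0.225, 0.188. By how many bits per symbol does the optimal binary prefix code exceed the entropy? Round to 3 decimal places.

0.049 bits

Entropy H = −Σ p log₂ p ≈ 2.6050 bits.
Huffman merges: 7/250+91/1000→119/1000; 14/125+29/250→57/250; 119/1000+47/250→307/1000; 9/40+57/250→453/1000; 6/25+307/1000→547/1000; 453/1000+547/1000→1. L = 1327/500 ≈ 2.6540.
L − H = 2.6540 − 2.6050 = 0.049 bits.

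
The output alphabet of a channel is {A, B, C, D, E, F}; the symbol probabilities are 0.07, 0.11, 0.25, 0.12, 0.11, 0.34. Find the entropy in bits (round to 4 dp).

H = −Σ pᵢ log₂ pᵢ.
−0.07·log₂(0.07) = 0.2686
−0.11·log₂(0.11) = 0.3503
−0.25·log₂(0.25) = 0.5000
−0.12·log₂(0.12) = 0.3671
−0.11·log₂(0.11) = 0.3503
−0.34·log₂(0.34) = 0.5292
Sum ≈ 2.3654 → 2.3654 bits.

2.3654 bits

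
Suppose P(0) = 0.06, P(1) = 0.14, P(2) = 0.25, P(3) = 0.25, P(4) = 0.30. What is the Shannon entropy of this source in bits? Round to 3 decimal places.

H = −Σ pᵢ log₂ pᵢ.
−0.06·log₂(0.06) = 0.2435
−0.14·log₂(0.14) = 0.3971
−0.25·log₂(0.25) = 0.5000
−0.25·log₂(0.25) = 0.5000
−0.30·log₂(0.30) = 0.5211
Sum ≈ 2.1617 → 2.162 bits.

2.162 bits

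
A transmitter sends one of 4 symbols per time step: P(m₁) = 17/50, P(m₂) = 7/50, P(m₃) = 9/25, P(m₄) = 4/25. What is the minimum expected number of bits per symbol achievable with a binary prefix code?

1.94 bits/symbol

Repeatedly combine the two least-probable nodes; the expected code length is the sum of the merged weights.
merge 7/50 + 4/25 → 3/10
merge 3/10 + 17/50 → 16/25
merge 9/25 + 16/25 → 1
L = 3/10 + 16/25 + 1 = 97/50 = 1.94 bits/symbol.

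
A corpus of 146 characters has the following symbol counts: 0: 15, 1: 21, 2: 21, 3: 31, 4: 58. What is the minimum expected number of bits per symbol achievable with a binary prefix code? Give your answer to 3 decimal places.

Probabilities are the counts divided by 146.
Repeatedly combine the two least-probable nodes; the expected code length is the sum of the merged weights.
merge 15/146 + 21/146 → 18/73
merge 21/146 + 31/146 → 26/73
merge 18/73 + 26/73 → 44/73
merge 29/73 + 44/73 → 1
L = 18/73 + 26/73 + 44/73 + 1 = 161/73 ≈ 2.205 bits/symbol.

2.205 bits/symbol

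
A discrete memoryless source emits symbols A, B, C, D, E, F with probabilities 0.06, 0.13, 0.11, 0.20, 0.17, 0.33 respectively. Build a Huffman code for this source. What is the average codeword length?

Repeatedly combine the two least-probable nodes; the expected code length is the sum of the merged weights.
merge 3/50 + 11/100 → 17/100
merge 13/100 + 17/100 → 3/10
merge 17/100 + 1/5 → 37/100
merge 3/10 + 33/100 → 63/100
merge 37/100 + 63/100 → 1
L = 17/100 + 3/10 + 37/100 + 63/100 + 1 = 247/100 = 2.47 bits/symbol.

2.47 bits/symbol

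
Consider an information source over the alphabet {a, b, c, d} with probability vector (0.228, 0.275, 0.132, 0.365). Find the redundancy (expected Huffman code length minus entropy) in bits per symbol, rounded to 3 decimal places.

0.080 bits

Entropy H = −Σ p log₂ p ≈ 1.9148 bits.
Huffman merges: 33/250+57/250→9/25; 11/40+9/25→127/200; 73/200+127/200→1. L = 399/200 ≈ 1.9950.
L − H = 1.9950 − 1.9148 = 0.080 bits.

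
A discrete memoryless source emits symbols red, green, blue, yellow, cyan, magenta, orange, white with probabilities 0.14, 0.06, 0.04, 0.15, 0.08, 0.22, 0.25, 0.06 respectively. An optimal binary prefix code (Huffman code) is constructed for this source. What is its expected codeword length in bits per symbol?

2.77 bits/symbol

Repeatedly combine the two least-probable nodes; the expected code length is the sum of the merged weights.
merge 1/25 + 3/50 → 1/10
merge 3/50 + 2/25 → 7/50
merge 1/10 + 7/50 → 6/25
merge 7/50 + 3/20 → 29/100
merge 11/50 + 6/25 → 23/50
merge 1/4 + 29/100 → 27/50
merge 23/50 + 27/50 → 1
L = 1/10 + 7/50 + 6/25 + 29/100 + 23/50 + 27/50 + 1 = 277/100 = 2.77 bits/symbol.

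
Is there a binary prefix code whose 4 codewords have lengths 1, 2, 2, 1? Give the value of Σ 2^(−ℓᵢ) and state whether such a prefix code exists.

With common denominator 2^2 = 4: Σ 2^(−ℓᵢ) = 2/4 + 1/4 + 1/4 + 2/4 = 6/4 = 1.5.
Kraft's inequality requires Σ ≤ 1; here Σ = 1.5 > 1, so no such prefix code exists.

1.5; no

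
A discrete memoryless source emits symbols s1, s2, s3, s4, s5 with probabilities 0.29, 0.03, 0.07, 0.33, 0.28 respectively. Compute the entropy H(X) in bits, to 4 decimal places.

1.9803 bits

H = −Σ pᵢ log₂ pᵢ.
−0.29·log₂(0.29) = 0.5179
−0.03·log₂(0.03) = 0.1518
−0.07·log₂(0.07) = 0.2686
−0.33·log₂(0.33) = 0.5278
−0.28·log₂(0.28) = 0.5142
Sum ≈ 1.9803 → 1.9803 bits.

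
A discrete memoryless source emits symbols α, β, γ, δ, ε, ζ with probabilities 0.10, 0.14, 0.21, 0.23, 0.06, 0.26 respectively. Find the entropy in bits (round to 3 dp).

2.439 bits

H = −Σ pᵢ log₂ pᵢ.
−0.10·log₂(0.10) = 0.3322
−0.14·log₂(0.14) = 0.3971
−0.21·log₂(0.21) = 0.4728
−0.23·log₂(0.23) = 0.4877
−0.06·log₂(0.06) = 0.2435
−0.26·log₂(0.26) = 0.5053
Sum ≈ 2.4386 → 2.439 bits.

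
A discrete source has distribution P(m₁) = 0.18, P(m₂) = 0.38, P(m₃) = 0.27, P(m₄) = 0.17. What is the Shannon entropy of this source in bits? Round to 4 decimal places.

1.9204 bits

H = −Σ pᵢ log₂ pᵢ.
−0.18·log₂(0.18) = 0.4453
−0.38·log₂(0.38) = 0.5305
−0.27·log₂(0.27) = 0.5100
−0.17·log₂(0.17) = 0.4346
Sum ≈ 1.9204 → 1.9204 bits.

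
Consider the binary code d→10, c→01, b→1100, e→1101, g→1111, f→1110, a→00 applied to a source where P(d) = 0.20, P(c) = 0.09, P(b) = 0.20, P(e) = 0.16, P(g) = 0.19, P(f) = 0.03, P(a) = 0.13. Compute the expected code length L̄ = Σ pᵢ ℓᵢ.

L̄ = Σ pᵢ·ℓᵢ = 0.20·2 + 0.09·2 + 0.20·4 + 0.16·4 + 0.19·4 + 0.03·4 + 0.13·2 = 3.16 bits/symbol.

3.16 bits/symbol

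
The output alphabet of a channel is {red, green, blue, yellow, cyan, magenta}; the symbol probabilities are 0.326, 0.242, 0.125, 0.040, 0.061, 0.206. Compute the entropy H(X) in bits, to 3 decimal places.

2.299 bits

H = −Σ pᵢ log₂ pᵢ.
−0.326·log₂(0.326) = 0.5272
−0.242·log₂(0.242) = 0.4954
−0.125·log₂(0.125) = 0.3750
−0.040·log₂(0.040) = 0.1858
−0.061·log₂(0.061) = 0.2461
−0.206·log₂(0.206) = 0.4695
Sum ≈ 2.2989 → 2.299 bits.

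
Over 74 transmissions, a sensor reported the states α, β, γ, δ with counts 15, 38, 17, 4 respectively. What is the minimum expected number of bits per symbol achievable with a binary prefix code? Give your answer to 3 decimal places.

Probabilities are the counts divided by 74.
Repeatedly combine the two least-probable nodes; the expected code length is the sum of the merged weights.
merge 2/37 + 15/74 → 19/74
merge 17/74 + 19/74 → 18/37
merge 18/37 + 19/37 → 1
L = 19/74 + 18/37 + 1 = 129/74 ≈ 1.743 bits/symbol.

1.743 bits/symbol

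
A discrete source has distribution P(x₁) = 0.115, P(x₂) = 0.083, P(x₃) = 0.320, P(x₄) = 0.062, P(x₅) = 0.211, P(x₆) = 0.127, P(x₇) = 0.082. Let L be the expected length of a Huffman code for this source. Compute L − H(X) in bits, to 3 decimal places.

Entropy H = −Σ p log₂ p ≈ 2.5792 bits.
Huffman merges: 31/500+41/500→18/125; 83/1000+23/200→99/500; 127/1000+18/125→271/1000; 99/500+211/1000→409/1000; 271/1000+8/25→591/1000; 409/1000+591/1000→1. L = 2613/1000 ≈ 2.6130.
L − H = 2.6130 − 2.5792 = 0.034 bits.

0.034 bits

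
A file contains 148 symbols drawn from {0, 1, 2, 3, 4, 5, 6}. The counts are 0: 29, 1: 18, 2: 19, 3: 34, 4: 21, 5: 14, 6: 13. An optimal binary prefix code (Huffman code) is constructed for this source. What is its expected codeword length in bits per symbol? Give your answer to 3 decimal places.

Probabilities are the counts divided by 148.
Repeatedly combine the two least-probable nodes; the expected code length is the sum of the merged weights.
merge 13/148 + 7/74 → 27/148
merge 9/74 + 19/148 → 1/4
merge 21/148 + 27/148 → 12/37
merge 29/148 + 17/74 → 63/148
merge 1/4 + 12/37 → 85/148
merge 63/148 + 85/148 → 1
L = 27/148 + 1/4 + 12/37 + 63/148 + 85/148 + 1 = 102/37 ≈ 2.757 bits/symbol.

2.757 bits/symbol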